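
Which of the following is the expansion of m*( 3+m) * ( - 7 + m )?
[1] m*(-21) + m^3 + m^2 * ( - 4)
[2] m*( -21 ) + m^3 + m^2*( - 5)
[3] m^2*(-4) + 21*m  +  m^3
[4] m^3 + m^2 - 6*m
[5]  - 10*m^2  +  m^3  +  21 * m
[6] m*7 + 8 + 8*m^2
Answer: 1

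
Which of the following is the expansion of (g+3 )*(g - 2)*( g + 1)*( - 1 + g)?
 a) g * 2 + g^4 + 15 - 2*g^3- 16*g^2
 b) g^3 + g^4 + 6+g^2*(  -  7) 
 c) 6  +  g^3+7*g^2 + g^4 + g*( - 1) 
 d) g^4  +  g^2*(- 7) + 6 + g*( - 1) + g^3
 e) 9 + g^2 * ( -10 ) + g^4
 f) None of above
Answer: d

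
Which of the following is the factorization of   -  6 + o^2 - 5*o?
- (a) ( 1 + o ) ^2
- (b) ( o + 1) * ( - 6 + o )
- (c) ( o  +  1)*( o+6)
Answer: b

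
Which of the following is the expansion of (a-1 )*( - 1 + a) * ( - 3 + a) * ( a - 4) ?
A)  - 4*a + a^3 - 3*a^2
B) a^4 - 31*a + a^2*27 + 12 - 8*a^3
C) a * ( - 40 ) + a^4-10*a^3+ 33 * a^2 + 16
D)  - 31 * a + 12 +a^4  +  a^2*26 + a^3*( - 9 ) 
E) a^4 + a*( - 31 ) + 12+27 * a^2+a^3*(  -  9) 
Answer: E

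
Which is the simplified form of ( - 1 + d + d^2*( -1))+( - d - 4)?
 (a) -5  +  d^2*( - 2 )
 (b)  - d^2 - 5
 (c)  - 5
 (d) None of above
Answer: b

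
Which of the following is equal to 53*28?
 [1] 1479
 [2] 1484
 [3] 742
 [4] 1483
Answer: 2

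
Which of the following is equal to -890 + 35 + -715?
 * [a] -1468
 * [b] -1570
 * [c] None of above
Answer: b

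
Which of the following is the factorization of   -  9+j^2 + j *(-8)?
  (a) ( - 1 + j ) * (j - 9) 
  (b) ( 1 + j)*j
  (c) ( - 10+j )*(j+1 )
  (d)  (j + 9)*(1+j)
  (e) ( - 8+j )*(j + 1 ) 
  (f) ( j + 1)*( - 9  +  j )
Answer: f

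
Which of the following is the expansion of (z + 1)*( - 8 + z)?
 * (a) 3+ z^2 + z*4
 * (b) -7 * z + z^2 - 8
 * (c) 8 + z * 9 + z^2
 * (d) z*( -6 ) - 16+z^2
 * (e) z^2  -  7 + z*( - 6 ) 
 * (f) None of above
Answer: b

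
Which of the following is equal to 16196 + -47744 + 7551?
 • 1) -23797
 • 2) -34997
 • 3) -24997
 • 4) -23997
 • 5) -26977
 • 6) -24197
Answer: 4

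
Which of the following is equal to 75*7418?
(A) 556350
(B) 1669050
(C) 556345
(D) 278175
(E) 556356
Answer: A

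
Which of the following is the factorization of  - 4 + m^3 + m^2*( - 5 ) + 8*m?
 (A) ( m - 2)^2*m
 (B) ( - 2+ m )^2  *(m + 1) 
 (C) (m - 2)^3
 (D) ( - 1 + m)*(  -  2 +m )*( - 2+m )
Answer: D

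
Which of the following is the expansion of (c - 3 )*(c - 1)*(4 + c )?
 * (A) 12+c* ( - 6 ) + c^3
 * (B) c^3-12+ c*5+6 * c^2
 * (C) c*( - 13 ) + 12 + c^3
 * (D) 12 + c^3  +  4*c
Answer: C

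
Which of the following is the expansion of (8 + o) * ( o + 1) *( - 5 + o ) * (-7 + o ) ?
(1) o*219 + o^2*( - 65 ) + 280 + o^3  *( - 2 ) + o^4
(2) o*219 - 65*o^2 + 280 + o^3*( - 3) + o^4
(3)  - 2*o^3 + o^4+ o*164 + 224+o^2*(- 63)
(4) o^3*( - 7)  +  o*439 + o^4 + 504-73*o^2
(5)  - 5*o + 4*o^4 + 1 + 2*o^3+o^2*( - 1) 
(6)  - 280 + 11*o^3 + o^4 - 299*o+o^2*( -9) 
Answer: 2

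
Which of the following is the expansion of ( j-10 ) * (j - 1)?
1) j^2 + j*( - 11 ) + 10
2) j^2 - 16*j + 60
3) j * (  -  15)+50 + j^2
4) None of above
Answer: 1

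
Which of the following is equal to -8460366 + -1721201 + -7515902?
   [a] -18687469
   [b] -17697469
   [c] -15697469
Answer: b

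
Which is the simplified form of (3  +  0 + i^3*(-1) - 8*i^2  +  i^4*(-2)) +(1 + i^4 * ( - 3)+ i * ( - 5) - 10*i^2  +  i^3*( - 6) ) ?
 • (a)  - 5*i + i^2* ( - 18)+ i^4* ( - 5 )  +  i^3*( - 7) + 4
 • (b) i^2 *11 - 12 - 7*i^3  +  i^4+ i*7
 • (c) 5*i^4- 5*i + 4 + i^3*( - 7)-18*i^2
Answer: a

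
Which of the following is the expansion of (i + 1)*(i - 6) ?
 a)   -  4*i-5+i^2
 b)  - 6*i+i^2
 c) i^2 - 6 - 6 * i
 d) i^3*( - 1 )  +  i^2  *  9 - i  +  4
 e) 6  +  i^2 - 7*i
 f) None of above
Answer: f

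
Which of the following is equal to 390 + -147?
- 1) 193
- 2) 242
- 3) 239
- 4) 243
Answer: 4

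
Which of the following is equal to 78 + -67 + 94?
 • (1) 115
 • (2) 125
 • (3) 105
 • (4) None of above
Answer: 3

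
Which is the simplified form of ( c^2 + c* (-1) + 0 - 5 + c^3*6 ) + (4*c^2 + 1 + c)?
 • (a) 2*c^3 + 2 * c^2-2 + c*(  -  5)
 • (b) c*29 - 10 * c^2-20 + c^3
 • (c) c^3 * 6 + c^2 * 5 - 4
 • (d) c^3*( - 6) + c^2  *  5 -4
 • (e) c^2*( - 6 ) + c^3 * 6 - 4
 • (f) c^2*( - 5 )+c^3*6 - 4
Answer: c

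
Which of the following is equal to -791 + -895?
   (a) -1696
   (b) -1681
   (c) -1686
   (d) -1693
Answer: c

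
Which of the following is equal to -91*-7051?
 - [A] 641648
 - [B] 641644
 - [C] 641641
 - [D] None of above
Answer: C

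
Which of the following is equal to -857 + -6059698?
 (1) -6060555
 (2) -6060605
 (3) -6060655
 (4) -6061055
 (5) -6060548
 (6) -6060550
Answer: 1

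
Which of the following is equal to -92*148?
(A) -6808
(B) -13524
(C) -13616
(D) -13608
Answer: C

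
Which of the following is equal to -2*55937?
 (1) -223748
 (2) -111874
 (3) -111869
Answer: 2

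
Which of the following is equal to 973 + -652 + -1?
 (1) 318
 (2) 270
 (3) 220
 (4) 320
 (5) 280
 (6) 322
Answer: 4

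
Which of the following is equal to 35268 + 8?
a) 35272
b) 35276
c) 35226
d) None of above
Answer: b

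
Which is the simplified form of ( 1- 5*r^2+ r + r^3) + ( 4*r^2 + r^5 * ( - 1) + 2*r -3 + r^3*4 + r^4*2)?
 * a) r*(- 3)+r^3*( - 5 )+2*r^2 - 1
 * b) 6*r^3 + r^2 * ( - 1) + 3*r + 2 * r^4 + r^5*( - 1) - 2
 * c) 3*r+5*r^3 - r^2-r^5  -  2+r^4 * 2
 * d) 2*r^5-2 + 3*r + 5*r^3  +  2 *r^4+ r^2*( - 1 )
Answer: c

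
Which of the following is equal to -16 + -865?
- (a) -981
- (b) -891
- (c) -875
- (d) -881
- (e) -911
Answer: d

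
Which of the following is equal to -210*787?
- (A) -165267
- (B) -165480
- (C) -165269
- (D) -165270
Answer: D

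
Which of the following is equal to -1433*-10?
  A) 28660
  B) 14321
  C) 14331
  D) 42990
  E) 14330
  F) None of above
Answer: E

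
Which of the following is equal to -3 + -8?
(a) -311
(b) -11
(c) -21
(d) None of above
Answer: b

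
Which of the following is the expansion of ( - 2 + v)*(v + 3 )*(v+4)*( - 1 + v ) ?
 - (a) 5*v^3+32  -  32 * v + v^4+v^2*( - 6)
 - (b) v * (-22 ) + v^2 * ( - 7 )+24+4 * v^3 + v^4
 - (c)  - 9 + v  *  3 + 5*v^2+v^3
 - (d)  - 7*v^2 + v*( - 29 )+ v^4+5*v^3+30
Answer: b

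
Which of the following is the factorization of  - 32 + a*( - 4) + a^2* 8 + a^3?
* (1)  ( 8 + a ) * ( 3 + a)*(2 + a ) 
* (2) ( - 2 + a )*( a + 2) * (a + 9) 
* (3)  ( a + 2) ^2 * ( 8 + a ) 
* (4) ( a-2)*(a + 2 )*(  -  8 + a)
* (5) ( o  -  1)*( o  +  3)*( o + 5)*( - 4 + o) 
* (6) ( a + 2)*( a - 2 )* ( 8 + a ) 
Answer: 6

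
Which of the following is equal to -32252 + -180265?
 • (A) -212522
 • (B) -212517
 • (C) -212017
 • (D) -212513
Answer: B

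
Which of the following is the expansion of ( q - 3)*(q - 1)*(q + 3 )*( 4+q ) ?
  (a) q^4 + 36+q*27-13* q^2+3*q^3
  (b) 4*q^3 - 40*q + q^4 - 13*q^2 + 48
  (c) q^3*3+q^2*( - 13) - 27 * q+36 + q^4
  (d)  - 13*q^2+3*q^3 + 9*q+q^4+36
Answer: c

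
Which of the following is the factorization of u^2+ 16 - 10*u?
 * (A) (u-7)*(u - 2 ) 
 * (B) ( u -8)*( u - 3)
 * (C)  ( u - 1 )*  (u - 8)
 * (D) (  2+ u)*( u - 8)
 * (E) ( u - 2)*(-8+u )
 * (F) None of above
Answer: E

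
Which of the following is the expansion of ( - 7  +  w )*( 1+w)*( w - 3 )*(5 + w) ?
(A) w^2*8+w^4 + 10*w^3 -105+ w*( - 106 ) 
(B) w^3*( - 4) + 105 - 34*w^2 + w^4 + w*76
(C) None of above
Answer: B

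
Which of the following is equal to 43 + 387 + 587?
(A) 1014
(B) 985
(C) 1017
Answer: C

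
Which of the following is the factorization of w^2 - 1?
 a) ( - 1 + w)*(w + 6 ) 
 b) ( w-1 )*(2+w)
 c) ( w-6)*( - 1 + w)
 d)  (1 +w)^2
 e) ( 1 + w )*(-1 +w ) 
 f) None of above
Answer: e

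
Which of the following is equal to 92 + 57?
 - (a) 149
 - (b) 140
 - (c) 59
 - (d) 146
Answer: a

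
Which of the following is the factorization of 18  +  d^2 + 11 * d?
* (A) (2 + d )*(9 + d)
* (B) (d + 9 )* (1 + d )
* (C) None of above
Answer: A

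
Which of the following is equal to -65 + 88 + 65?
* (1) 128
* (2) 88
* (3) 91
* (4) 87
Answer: 2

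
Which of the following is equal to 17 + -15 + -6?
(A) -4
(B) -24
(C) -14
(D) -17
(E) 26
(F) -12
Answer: A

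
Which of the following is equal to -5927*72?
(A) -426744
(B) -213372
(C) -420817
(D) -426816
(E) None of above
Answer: A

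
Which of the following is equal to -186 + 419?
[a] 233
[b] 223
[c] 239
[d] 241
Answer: a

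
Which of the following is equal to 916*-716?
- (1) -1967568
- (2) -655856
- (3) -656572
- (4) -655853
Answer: 2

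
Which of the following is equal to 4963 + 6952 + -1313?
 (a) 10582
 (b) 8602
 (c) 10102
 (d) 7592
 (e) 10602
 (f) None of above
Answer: e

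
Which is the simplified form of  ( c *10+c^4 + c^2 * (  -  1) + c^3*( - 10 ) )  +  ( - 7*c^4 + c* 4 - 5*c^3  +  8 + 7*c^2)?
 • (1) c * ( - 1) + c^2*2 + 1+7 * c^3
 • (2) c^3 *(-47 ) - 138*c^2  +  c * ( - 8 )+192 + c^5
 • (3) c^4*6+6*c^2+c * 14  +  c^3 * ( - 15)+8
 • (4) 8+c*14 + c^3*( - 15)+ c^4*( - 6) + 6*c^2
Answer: 4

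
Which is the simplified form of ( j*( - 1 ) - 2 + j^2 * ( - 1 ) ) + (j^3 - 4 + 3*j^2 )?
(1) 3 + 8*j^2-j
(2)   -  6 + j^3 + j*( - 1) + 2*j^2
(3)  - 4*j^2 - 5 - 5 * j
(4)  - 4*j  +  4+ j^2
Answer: 2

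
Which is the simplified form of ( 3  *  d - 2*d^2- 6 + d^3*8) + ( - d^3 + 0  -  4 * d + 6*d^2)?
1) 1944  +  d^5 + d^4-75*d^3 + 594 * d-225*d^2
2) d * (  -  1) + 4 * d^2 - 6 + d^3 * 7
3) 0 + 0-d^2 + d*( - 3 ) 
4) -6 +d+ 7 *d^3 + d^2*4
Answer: 2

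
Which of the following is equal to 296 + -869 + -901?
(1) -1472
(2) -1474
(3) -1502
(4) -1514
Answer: 2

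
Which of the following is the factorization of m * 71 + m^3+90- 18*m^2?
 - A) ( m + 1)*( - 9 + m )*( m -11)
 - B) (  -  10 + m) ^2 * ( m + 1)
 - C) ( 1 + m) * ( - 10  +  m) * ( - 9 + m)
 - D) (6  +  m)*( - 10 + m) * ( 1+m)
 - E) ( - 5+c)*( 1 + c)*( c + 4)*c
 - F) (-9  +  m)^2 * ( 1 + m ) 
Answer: C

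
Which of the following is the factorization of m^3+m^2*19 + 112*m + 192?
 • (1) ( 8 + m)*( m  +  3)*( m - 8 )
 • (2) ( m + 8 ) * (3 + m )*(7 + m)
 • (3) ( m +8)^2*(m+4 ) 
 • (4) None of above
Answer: 4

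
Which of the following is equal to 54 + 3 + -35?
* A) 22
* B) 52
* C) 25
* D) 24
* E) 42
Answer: A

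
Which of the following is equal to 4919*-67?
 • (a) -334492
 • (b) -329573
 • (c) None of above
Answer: b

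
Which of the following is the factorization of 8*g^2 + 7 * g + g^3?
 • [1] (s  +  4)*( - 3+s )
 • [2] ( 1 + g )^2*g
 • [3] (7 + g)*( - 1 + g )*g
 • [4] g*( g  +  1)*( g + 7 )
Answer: 4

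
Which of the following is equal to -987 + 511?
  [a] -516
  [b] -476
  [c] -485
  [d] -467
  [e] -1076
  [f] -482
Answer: b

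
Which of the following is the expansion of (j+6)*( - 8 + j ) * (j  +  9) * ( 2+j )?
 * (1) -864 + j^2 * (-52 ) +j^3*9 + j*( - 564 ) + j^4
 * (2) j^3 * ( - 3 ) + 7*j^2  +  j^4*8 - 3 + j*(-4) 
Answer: 1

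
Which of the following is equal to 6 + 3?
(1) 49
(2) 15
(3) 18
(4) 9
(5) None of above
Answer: 4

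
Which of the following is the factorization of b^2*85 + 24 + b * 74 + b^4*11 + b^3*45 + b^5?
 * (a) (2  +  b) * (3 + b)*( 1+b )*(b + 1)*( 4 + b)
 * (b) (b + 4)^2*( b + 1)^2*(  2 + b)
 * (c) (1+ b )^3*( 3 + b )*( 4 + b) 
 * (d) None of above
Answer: a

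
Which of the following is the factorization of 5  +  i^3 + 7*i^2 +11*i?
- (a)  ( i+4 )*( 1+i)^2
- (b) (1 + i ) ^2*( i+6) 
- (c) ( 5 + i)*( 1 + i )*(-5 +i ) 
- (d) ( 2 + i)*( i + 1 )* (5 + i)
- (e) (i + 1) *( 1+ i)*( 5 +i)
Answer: e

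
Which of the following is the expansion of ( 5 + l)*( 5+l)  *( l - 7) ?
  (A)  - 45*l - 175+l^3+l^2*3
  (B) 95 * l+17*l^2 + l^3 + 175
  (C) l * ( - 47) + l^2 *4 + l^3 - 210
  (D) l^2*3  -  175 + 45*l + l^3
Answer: A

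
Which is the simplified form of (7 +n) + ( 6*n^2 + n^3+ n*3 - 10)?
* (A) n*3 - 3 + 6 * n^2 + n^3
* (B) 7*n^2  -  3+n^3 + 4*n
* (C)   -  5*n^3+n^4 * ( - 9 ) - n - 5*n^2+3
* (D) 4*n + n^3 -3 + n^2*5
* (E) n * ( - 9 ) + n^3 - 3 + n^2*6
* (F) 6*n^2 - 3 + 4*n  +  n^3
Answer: F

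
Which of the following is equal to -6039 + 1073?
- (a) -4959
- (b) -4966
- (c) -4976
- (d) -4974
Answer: b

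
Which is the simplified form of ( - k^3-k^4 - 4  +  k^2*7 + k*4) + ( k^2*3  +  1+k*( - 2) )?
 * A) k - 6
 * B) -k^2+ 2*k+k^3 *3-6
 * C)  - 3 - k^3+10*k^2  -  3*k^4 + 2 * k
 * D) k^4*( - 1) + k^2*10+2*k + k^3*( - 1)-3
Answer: D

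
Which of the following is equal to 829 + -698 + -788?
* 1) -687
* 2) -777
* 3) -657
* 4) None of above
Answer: 3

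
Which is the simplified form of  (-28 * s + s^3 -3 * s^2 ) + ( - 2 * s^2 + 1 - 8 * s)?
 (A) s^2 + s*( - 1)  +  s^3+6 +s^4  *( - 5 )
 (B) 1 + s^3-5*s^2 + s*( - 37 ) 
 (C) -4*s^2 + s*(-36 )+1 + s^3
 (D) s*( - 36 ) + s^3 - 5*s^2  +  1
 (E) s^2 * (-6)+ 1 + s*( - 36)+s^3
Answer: D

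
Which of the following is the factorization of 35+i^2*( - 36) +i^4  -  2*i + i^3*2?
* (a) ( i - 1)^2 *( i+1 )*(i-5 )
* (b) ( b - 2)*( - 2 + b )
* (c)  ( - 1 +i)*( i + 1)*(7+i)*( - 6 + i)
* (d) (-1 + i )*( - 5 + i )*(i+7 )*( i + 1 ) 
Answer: d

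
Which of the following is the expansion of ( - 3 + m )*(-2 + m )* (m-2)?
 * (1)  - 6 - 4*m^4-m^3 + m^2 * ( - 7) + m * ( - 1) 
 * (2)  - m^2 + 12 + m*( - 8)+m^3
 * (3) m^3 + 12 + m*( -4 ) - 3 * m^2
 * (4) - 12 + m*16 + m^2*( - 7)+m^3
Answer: 4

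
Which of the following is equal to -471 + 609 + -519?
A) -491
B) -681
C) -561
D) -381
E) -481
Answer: D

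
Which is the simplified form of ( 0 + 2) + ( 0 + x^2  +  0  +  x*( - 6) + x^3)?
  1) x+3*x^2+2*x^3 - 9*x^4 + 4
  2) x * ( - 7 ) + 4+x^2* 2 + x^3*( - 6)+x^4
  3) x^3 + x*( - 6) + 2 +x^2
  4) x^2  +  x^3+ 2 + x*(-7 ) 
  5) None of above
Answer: 3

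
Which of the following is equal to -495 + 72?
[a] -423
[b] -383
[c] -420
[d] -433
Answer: a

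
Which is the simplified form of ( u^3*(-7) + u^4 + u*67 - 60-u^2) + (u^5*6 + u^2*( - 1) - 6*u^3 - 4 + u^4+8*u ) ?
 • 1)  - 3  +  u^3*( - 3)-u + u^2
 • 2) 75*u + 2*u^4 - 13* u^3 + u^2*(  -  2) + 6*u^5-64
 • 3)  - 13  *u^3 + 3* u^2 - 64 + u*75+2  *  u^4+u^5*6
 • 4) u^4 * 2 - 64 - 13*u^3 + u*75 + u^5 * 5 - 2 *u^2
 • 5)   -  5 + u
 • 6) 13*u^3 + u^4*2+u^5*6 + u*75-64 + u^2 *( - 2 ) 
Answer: 2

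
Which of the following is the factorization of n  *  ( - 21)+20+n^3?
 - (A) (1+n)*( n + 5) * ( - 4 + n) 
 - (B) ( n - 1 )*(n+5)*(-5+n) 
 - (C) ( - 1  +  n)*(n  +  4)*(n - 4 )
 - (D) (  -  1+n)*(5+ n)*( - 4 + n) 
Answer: D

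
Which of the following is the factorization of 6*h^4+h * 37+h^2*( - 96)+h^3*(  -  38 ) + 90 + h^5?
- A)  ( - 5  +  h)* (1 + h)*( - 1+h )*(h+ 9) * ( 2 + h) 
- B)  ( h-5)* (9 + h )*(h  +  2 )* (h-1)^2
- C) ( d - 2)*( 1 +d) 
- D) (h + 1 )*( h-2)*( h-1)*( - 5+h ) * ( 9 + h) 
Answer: A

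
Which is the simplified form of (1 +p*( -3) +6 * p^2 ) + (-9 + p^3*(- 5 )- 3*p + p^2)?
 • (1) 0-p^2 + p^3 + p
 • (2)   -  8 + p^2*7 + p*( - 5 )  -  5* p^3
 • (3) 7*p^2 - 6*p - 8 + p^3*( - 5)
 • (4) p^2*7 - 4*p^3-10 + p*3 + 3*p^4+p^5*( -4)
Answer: 3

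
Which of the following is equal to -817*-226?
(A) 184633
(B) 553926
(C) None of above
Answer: C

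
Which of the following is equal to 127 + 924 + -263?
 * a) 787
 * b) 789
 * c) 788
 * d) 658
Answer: c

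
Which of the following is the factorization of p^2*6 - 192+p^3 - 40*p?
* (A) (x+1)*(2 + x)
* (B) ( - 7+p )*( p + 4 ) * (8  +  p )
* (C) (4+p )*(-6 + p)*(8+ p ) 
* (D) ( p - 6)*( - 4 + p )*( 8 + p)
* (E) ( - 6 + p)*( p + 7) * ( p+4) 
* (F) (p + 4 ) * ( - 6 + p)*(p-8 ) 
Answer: C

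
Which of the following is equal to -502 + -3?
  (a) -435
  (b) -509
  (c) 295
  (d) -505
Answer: d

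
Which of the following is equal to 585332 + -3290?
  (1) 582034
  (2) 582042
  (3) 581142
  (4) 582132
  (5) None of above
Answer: 2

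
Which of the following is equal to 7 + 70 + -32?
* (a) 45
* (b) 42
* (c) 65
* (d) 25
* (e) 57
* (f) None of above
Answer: a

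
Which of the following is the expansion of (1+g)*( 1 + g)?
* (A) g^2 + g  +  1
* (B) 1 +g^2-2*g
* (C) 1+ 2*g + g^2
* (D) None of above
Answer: C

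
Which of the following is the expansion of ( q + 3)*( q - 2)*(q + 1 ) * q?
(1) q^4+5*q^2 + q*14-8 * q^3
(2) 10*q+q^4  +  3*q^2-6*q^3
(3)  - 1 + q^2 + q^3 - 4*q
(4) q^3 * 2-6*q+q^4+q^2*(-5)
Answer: 4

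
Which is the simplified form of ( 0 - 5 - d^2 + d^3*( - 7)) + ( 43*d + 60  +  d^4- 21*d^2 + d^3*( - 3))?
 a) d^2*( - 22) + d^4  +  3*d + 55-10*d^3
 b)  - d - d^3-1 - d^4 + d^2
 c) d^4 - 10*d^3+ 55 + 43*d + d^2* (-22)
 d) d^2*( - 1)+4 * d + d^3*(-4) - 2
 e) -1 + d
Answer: c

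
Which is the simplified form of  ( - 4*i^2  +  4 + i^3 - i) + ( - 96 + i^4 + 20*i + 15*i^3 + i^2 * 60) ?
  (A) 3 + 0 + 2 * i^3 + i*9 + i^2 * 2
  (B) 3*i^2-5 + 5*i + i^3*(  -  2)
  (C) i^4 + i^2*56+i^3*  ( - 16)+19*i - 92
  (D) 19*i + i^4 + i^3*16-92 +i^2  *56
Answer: D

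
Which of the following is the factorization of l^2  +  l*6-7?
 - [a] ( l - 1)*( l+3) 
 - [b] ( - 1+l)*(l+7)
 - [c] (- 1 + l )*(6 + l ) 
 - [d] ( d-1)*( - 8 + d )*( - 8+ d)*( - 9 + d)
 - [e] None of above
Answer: b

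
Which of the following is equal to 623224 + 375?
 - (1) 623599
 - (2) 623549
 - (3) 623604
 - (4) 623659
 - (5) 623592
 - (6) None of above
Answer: 1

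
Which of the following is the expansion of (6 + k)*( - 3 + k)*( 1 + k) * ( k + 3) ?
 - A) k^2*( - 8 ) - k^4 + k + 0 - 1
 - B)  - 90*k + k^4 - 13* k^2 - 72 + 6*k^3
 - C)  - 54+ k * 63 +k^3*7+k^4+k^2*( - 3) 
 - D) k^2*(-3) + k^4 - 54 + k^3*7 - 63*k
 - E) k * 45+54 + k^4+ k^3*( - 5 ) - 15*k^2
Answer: D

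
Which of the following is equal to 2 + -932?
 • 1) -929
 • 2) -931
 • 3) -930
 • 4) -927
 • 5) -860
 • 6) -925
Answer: 3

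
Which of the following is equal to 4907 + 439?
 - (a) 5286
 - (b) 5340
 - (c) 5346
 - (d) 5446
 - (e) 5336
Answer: c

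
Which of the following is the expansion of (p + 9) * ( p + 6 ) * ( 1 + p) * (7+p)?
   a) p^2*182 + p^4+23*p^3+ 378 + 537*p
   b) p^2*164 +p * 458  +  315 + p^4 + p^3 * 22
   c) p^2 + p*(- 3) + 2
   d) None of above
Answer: d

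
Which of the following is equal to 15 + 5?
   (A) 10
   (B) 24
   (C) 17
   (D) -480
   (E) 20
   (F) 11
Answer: E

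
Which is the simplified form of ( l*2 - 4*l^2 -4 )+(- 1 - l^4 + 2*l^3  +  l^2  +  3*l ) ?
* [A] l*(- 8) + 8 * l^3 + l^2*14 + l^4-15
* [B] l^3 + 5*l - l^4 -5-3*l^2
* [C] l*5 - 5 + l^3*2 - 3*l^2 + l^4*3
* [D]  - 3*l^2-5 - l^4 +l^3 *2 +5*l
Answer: D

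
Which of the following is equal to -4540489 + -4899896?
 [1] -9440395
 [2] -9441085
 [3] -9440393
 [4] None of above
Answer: 4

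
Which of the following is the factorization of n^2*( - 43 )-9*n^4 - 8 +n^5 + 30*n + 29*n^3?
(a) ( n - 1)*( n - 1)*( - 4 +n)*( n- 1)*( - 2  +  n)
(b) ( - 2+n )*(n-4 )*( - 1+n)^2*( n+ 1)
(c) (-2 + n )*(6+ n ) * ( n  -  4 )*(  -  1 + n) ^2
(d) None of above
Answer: a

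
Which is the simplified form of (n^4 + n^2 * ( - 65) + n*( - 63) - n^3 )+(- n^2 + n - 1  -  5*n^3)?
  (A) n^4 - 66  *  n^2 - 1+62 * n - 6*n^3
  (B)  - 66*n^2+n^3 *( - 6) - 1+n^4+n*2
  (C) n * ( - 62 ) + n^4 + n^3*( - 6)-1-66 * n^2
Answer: C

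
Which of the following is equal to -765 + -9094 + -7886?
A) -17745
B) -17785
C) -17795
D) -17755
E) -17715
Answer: A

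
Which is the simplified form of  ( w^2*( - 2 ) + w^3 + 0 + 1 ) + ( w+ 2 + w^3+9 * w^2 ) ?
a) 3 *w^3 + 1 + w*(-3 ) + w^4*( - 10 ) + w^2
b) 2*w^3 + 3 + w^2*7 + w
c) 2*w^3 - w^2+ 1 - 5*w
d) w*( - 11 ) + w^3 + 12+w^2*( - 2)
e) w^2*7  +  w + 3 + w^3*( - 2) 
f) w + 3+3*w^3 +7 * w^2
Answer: b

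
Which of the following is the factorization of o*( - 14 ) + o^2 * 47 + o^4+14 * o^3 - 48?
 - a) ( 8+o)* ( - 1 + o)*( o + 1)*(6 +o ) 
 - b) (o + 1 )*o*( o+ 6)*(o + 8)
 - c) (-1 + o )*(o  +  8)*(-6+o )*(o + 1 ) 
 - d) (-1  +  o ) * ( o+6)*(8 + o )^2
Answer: a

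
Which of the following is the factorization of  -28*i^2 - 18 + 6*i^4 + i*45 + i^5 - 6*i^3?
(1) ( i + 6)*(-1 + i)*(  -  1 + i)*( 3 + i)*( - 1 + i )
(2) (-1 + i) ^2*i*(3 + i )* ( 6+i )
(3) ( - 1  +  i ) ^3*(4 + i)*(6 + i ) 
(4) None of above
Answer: 1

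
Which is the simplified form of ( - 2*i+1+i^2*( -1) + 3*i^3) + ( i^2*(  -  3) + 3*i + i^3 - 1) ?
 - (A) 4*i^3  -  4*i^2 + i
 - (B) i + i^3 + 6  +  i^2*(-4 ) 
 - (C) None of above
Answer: A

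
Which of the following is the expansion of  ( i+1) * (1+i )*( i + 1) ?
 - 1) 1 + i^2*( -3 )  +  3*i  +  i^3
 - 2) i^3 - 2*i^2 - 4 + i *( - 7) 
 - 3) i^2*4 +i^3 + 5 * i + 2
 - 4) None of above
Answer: 4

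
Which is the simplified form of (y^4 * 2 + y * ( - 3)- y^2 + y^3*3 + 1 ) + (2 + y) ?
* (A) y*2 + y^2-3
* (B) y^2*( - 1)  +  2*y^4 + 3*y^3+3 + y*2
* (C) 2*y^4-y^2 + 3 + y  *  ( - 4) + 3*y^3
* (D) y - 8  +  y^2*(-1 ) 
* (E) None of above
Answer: E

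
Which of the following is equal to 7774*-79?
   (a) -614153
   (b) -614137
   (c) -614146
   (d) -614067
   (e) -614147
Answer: c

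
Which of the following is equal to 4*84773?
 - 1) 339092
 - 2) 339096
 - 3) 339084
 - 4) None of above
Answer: 1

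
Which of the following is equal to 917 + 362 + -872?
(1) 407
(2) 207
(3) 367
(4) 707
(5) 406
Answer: 1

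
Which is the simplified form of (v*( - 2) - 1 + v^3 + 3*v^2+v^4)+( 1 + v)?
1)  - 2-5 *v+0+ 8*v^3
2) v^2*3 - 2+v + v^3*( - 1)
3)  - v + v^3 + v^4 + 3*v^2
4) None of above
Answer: 3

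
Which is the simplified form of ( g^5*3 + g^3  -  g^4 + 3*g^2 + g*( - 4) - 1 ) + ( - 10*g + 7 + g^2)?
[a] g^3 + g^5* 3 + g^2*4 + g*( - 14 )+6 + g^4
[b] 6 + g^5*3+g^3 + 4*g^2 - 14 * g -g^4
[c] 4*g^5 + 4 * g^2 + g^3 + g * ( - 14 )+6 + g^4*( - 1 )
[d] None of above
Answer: b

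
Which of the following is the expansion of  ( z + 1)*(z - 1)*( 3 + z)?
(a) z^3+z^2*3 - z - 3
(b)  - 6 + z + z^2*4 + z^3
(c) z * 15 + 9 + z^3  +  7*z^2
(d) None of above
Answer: a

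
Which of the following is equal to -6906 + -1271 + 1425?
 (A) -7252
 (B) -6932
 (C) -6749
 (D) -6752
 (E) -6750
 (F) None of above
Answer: D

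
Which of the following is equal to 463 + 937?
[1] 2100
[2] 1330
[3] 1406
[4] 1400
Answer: 4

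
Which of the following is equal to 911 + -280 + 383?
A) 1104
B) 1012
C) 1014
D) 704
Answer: C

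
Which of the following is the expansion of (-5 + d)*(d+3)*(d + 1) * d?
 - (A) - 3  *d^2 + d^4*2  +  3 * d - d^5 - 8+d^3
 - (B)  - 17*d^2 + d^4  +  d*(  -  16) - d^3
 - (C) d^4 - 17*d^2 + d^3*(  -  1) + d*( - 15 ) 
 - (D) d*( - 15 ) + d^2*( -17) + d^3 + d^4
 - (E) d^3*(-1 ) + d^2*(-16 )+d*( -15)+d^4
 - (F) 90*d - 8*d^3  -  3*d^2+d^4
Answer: C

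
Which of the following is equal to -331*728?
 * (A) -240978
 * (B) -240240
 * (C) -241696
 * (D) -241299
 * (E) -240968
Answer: E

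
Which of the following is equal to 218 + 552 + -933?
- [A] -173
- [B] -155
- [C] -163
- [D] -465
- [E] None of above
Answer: C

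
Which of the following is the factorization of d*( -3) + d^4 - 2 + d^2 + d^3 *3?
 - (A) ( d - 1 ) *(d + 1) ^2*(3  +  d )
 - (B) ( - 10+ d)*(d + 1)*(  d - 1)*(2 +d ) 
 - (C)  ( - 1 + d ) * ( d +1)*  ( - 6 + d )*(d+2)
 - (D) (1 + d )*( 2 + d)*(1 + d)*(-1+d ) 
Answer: D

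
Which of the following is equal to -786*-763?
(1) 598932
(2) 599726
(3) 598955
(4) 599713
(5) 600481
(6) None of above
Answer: 6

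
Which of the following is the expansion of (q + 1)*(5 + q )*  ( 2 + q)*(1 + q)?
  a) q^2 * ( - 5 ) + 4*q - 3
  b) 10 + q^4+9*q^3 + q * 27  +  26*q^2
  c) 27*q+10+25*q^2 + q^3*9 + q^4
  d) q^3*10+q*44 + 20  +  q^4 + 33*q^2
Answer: c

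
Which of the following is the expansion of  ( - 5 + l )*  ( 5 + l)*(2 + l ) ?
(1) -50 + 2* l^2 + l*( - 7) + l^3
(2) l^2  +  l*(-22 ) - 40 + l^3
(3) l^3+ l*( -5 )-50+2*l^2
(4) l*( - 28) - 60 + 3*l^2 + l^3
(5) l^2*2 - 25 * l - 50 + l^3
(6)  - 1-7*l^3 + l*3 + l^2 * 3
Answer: 5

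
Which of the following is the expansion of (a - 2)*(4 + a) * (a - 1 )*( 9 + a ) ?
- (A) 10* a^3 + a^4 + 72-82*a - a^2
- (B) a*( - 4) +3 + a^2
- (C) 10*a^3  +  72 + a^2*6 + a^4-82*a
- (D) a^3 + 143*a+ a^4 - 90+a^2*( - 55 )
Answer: A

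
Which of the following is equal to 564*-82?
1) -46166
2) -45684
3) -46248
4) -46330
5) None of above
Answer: 3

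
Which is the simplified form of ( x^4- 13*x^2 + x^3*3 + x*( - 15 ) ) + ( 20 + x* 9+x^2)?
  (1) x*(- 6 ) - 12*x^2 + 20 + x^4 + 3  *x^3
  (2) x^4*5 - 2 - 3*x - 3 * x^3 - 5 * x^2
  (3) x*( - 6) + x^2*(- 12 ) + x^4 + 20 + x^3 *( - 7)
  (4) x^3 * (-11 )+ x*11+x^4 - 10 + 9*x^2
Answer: 1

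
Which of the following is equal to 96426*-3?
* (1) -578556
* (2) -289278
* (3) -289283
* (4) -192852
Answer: 2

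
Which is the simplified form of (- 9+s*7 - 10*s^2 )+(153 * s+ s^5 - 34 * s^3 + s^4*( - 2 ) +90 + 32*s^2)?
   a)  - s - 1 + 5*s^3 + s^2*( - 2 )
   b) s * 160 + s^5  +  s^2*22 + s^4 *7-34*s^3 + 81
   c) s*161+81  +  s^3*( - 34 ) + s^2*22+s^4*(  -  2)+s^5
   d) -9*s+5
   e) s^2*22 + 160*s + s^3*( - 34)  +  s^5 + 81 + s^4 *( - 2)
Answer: e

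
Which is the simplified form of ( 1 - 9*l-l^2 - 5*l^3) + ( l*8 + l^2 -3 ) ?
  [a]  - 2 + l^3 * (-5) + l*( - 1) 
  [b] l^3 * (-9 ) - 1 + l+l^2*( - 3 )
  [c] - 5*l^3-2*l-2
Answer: a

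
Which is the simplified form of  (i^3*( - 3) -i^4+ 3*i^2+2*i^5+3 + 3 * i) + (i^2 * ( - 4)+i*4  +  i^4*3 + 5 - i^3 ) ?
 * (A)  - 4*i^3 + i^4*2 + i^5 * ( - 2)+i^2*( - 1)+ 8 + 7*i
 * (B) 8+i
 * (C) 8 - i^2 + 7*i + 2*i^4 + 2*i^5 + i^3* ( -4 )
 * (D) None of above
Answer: C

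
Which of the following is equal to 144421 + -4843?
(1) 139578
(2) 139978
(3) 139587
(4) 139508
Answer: 1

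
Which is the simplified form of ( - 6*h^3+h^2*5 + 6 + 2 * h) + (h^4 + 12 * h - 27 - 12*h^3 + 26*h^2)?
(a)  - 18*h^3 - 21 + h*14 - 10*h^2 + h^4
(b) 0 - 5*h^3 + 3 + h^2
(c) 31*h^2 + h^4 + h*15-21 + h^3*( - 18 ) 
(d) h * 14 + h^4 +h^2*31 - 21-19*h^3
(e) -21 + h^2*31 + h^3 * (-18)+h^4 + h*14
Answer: e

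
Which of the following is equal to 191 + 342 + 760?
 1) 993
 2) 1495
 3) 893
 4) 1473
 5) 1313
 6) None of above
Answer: 6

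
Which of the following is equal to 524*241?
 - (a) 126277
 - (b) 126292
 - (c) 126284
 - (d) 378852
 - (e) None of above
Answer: c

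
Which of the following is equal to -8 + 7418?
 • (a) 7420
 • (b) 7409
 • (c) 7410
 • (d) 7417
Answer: c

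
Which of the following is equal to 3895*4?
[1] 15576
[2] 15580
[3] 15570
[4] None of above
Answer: 2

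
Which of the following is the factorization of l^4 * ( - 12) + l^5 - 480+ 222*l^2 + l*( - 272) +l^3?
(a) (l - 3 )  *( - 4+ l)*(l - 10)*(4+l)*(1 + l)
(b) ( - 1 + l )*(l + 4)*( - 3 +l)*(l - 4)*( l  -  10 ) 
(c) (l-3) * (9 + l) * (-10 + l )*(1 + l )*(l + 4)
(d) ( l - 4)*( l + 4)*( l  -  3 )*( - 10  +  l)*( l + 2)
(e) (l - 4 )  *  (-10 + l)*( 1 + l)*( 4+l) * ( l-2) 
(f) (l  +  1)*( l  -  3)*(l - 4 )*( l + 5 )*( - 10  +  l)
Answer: a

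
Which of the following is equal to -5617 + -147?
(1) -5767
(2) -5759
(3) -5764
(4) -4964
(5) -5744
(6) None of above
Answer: 3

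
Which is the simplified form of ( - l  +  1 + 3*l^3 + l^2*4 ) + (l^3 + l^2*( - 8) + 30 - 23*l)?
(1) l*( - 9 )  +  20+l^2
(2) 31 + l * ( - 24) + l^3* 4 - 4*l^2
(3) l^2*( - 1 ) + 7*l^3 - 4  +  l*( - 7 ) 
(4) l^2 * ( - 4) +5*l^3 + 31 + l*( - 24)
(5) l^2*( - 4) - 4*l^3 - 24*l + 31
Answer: 2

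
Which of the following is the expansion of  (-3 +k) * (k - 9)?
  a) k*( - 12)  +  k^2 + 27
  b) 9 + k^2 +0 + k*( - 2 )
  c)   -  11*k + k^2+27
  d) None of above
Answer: a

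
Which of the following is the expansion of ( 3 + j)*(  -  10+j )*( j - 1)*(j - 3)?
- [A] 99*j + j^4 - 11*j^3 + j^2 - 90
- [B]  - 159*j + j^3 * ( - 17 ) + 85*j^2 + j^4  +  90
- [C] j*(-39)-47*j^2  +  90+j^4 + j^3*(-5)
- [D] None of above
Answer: A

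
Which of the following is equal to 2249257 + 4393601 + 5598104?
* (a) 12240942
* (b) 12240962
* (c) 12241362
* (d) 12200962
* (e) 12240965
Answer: b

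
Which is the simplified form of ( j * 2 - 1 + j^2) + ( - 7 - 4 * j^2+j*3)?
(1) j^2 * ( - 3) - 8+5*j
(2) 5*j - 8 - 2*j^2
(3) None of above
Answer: 1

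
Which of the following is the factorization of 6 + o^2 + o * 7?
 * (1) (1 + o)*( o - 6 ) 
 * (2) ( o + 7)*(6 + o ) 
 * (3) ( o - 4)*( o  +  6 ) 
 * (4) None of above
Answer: 4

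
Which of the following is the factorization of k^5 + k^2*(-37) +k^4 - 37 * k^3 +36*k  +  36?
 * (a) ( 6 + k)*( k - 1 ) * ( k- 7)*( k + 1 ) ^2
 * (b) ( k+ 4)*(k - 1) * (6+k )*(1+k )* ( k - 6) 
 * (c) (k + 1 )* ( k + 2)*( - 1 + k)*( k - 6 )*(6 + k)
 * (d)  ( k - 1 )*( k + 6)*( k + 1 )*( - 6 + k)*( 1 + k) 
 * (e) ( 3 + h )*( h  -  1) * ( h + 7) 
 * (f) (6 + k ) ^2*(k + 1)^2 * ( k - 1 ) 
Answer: d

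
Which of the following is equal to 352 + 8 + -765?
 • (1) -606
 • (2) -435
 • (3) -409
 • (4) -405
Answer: 4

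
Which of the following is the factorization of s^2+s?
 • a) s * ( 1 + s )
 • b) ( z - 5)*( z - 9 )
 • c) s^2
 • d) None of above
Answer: a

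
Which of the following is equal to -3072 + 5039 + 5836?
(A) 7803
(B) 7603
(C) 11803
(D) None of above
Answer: A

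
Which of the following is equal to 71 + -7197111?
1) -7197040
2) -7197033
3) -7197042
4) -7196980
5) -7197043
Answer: 1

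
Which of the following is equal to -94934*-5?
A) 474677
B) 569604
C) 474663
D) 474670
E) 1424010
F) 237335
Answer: D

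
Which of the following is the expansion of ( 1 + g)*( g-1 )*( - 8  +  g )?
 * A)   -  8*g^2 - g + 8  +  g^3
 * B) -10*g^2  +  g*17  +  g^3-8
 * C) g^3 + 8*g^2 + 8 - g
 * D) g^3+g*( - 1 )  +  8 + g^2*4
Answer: A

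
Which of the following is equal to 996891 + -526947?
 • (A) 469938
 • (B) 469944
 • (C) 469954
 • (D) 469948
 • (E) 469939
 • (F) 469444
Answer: B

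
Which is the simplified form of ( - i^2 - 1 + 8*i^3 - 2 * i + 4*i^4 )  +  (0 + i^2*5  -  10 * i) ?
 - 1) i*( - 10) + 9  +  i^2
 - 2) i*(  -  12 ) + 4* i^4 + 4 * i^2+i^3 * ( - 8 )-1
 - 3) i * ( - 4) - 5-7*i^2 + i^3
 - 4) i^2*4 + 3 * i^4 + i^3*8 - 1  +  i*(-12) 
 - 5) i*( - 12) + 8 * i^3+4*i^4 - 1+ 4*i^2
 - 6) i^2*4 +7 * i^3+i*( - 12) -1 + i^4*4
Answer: 5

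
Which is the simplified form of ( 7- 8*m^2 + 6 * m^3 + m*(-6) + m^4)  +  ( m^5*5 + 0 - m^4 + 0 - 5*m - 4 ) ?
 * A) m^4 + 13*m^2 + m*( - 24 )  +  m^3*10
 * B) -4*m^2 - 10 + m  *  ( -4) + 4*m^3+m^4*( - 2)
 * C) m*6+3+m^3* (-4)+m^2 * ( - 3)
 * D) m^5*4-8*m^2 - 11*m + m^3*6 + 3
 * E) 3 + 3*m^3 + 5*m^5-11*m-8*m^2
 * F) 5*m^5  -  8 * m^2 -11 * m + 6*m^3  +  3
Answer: F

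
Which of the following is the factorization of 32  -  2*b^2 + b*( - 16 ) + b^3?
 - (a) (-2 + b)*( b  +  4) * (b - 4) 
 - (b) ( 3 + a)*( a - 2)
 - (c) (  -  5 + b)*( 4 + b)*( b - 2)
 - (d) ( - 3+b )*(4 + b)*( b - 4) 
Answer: a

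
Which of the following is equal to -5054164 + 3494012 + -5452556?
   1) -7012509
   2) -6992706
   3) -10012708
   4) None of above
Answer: 4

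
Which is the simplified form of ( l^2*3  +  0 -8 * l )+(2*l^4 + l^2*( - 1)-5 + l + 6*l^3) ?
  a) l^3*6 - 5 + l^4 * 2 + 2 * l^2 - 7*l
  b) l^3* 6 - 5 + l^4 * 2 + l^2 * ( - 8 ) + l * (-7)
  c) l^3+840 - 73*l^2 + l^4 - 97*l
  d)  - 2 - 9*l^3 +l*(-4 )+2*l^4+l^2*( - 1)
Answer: a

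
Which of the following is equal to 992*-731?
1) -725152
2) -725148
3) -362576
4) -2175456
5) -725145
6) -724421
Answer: 1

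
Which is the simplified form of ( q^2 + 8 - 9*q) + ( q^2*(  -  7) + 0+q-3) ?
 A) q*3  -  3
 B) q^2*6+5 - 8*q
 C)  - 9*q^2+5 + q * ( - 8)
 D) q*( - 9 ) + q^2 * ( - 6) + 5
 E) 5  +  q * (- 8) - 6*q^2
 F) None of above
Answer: E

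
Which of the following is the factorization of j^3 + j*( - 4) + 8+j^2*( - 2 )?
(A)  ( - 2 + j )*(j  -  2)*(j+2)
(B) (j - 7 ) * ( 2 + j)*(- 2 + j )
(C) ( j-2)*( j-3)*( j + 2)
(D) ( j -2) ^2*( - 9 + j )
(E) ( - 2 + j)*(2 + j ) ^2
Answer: A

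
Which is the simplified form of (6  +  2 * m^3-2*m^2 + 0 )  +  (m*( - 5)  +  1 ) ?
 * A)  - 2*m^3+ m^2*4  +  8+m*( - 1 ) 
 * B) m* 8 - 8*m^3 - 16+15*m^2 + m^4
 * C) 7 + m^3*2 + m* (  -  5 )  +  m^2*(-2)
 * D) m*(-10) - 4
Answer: C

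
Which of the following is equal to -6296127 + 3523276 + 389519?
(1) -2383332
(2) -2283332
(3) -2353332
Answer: 1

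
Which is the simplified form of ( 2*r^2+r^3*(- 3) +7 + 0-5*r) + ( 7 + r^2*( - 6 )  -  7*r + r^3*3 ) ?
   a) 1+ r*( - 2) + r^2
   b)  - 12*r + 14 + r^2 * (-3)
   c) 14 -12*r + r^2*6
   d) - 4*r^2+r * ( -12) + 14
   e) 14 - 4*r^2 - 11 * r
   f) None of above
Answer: d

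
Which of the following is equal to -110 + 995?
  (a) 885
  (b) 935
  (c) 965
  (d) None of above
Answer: a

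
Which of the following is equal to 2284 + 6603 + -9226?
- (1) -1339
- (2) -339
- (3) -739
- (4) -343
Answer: 2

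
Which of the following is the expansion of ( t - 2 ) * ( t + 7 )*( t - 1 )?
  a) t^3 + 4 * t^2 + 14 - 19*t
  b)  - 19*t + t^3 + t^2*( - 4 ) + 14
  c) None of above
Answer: a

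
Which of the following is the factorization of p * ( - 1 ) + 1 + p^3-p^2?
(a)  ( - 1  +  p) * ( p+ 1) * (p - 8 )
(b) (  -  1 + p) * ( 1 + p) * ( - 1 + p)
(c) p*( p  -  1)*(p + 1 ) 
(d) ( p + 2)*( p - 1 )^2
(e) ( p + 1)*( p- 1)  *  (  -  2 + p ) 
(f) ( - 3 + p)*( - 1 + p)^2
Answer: b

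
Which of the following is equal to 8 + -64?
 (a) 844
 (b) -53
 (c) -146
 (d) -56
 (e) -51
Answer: d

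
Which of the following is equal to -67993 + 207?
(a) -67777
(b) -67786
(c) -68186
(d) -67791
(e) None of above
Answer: b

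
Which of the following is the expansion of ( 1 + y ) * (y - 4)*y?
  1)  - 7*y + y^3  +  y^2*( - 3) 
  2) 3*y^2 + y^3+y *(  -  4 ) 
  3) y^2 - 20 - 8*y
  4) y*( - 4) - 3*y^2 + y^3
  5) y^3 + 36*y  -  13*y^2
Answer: 4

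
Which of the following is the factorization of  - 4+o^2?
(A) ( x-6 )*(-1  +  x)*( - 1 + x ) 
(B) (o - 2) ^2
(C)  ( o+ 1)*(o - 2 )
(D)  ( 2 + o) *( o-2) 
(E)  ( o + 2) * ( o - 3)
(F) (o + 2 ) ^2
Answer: D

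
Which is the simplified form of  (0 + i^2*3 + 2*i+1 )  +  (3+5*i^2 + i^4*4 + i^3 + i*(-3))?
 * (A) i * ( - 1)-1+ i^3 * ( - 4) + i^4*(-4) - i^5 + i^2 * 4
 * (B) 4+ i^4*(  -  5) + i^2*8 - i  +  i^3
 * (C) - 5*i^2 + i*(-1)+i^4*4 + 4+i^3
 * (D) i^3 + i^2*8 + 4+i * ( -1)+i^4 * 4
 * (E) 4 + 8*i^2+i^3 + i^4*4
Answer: D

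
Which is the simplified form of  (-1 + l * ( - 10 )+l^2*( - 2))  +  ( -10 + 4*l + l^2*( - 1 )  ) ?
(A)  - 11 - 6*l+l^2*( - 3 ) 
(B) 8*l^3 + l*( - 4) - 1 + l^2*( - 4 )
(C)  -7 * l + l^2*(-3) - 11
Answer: A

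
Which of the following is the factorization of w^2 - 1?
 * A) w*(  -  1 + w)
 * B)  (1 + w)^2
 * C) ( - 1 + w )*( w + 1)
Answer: C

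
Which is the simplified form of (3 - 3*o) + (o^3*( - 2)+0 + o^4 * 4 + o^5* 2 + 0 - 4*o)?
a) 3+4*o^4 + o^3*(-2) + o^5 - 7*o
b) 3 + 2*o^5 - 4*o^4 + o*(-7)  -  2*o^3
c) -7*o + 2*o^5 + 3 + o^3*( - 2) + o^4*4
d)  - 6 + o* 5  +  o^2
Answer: c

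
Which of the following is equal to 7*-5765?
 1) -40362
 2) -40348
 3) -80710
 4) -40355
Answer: 4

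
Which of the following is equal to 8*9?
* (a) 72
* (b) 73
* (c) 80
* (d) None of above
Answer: a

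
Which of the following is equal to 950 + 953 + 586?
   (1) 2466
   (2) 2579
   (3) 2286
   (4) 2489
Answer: 4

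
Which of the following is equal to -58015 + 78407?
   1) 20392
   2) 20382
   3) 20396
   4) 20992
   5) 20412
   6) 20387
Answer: 1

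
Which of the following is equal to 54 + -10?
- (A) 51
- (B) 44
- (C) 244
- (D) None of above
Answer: B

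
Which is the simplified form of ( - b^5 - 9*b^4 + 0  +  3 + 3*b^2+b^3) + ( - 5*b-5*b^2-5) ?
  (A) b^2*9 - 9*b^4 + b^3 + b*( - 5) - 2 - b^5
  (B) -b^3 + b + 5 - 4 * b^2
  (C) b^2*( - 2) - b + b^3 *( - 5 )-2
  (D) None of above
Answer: D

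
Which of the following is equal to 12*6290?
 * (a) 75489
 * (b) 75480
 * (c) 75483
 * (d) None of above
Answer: b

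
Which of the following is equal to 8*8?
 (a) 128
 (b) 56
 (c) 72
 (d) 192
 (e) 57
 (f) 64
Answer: f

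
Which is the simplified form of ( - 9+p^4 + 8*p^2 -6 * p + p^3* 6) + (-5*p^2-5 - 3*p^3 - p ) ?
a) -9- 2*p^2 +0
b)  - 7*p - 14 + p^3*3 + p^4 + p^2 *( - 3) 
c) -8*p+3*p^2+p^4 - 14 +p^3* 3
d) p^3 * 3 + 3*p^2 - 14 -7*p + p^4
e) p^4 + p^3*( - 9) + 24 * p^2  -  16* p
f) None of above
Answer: d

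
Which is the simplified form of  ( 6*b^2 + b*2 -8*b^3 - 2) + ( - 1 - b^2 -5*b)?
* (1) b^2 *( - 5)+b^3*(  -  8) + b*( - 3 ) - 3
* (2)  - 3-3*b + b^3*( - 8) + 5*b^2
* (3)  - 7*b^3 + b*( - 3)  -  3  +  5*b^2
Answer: 2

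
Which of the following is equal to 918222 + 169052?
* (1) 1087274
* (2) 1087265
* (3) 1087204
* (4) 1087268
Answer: 1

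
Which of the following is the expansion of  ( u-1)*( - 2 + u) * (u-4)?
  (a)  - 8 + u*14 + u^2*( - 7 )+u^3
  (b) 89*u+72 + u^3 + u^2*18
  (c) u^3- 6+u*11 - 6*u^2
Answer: a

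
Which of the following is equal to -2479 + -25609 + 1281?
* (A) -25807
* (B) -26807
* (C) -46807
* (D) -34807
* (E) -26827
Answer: B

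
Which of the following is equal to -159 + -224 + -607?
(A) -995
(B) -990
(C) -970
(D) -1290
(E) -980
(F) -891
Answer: B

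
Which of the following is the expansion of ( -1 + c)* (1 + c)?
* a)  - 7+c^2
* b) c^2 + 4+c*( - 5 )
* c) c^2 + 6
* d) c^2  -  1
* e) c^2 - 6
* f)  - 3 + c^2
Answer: d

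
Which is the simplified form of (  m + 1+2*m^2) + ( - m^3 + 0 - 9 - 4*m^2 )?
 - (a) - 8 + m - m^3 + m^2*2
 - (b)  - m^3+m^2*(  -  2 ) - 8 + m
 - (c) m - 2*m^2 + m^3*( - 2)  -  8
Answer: b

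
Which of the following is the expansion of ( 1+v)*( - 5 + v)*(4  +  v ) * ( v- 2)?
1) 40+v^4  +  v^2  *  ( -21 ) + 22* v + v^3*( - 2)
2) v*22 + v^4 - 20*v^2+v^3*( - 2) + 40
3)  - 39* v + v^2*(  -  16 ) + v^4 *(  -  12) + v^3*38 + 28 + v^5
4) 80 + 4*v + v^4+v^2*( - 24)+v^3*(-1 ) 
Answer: 1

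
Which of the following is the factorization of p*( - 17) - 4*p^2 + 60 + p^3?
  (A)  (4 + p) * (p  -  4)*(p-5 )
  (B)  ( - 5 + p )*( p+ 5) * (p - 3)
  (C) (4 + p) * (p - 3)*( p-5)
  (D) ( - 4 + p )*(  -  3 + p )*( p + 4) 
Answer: C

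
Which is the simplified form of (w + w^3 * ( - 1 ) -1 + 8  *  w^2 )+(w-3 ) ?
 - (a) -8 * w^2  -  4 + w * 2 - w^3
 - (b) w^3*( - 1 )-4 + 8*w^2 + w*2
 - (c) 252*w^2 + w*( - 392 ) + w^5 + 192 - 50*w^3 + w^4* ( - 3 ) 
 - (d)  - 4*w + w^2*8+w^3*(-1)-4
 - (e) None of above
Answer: b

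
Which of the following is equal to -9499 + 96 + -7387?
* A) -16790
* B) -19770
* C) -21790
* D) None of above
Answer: A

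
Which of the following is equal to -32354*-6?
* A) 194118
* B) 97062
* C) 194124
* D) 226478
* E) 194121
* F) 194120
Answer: C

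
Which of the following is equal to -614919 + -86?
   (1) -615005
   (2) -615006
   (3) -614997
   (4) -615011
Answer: 1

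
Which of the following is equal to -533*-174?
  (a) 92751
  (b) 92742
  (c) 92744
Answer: b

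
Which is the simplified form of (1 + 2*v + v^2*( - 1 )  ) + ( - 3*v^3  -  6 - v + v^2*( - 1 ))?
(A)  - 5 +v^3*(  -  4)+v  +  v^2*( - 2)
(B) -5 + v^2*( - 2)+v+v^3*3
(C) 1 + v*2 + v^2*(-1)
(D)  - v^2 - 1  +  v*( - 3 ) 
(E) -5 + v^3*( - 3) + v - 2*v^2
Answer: E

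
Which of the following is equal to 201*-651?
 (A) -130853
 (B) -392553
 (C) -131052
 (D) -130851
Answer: D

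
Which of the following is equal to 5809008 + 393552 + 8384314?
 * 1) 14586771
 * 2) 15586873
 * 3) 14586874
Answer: 3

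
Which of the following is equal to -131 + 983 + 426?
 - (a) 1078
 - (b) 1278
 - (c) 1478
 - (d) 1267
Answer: b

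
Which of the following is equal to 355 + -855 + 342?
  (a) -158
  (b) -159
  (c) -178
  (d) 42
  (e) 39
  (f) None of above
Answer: a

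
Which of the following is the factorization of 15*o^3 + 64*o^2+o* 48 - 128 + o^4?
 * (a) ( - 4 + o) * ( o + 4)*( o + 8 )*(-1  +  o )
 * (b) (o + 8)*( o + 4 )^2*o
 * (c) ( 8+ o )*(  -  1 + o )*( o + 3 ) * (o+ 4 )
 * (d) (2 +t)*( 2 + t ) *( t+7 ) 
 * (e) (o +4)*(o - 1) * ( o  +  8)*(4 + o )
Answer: e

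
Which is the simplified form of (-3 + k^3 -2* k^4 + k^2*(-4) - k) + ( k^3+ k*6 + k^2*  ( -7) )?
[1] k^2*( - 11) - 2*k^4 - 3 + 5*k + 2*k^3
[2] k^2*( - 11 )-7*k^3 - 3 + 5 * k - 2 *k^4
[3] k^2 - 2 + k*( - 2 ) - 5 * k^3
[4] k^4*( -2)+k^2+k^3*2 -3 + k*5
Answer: 1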